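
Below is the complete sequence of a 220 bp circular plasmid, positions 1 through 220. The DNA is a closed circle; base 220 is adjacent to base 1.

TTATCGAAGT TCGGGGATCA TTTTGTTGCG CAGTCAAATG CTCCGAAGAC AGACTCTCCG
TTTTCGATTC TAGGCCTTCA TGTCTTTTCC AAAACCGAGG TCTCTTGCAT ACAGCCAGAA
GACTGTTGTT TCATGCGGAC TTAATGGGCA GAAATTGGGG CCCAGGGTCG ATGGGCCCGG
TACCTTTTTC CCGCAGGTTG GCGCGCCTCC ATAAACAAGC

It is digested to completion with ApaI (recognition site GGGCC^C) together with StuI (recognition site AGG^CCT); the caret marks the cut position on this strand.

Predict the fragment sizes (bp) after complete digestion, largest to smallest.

ApaI sites (GGGCCC) start at positions 158, 173.
ApaI cuts after base 5 of each site (before the last base), so after positions 162, 177.
The StuI site (AGGCCT) starts at position 72.
StuI cuts after base 3 of each site, so after position 74.
Combined cut positions: 74, 162, 177.
Circular molecule, 3 cuts → 3 fragments:
  75–162 → 88 bp
  163–177 → 15 bp
  178–220 then 1–74 → 43 + 74 = 117 bp
Sorted largest to smallest: 117, 88, 15 bp.

117, 88, 15 bp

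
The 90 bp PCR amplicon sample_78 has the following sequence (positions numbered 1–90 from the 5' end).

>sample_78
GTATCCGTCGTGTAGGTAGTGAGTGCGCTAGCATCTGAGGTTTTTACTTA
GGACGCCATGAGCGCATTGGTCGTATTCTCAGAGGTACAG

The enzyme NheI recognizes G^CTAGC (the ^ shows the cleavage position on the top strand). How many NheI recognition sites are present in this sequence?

GCTAGC occurs starting at position 27.
NheI cuts at 1 site.

1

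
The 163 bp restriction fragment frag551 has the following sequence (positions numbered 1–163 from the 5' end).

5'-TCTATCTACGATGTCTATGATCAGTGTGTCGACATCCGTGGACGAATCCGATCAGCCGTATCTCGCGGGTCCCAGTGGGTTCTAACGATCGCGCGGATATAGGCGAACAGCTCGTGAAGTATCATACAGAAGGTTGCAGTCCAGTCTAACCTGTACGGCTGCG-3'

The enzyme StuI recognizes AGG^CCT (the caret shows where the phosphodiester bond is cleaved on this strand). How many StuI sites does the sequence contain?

No occurrence of AGGCCT is present in the sequence.
StuI does not cut: 0 sites.

0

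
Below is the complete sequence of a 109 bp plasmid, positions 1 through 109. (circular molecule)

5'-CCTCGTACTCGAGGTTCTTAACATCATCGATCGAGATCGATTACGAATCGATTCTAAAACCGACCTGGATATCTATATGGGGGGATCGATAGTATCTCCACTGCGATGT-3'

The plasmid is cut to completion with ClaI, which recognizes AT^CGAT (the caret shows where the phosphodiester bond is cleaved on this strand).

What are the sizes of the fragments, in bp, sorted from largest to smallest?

ClaI sites (ATCGAT) start at positions 26, 36, 47, 85.
ClaI cuts after base 2 of each site, so after positions 27, 37, 48, 86.
Circular molecule, 4 cuts → 4 fragments:
  28–37 → 10 bp
  38–48 → 11 bp
  49–86 → 38 bp
  87–109 then 1–27 → 23 + 27 = 50 bp
Sorted largest to smallest: 50, 38, 11, 10 bp.

50, 38, 11, 10 bp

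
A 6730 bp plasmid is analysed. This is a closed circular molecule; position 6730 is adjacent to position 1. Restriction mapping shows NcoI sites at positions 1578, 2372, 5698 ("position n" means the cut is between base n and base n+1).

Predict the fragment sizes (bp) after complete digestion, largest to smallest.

Circular molecule, 3 cuts → 3 fragments:
  2372 − 1578 = 794 bp
  5698 − 2372 = 3326 bp
  wrap: 6730 − 5698 + 1578 = 2610 bp
Sorted largest to smallest: 3326, 2610, 794 bp.

3326, 2610, 794 bp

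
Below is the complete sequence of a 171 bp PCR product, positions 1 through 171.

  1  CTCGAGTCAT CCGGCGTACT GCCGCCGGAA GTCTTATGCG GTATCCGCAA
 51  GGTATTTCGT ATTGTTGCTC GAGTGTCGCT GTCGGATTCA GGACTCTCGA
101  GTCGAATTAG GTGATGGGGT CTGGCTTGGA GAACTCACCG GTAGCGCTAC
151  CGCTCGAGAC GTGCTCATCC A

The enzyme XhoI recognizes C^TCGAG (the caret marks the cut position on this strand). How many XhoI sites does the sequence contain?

4

CTCGAG occurs starting at positions 1, 68, 96, 153.
XhoI cuts at 4 sites.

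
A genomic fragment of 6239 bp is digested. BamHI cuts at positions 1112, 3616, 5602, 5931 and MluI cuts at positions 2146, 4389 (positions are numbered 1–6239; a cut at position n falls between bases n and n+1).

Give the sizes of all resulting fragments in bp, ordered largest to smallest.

1470, 1213, 1112, 1034, 773, 329, 308 bp

Combined cut positions (sorted): 1112, 2146, 3616, 4389, 5602, 5931.
Linear molecule, 6 cuts → 7 fragments:
  1112 − 0 = 1112 bp
  2146 − 1112 = 1034 bp
  3616 − 2146 = 1470 bp
  4389 − 3616 = 773 bp
  5602 − 4389 = 1213 bp
  5931 − 5602 = 329 bp
  6239 − 5931 = 308 bp
Sorted largest to smallest: 1470, 1213, 1112, 1034, 773, 329, 308 bp.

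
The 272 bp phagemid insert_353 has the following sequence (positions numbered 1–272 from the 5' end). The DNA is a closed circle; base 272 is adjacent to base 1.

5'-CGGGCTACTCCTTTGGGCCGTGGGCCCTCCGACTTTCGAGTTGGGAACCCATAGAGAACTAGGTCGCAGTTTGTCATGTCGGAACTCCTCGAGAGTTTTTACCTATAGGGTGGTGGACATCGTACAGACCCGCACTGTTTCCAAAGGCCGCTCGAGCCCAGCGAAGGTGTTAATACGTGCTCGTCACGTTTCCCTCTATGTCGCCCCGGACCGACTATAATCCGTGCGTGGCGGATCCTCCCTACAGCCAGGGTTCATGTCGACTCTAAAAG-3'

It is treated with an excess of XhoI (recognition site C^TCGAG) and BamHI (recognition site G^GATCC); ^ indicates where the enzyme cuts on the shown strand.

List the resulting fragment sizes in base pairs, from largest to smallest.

127, 82, 63 bp

XhoI sites (CTCGAG) start at positions 88, 151.
XhoI cuts after the first base of each site, so after positions 88, 151.
The BamHI site (GGATCC) starts at position 233.
BamHI cuts after the first base of each site, so after position 233.
Combined cut positions: 88, 151, 233.
Circular molecule, 3 cuts → 3 fragments:
  89–151 → 63 bp
  152–233 → 82 bp
  234–272 then 1–88 → 39 + 88 = 127 bp
Sorted largest to smallest: 127, 82, 63 bp.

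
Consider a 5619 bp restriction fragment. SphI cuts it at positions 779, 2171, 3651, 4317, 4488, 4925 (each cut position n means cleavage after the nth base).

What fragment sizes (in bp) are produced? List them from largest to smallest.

Linear molecule, 6 cuts → 7 fragments:
  779 − 0 = 779 bp
  2171 − 779 = 1392 bp
  3651 − 2171 = 1480 bp
  4317 − 3651 = 666 bp
  4488 − 4317 = 171 bp
  4925 − 4488 = 437 bp
  5619 − 4925 = 694 bp
Sorted largest to smallest: 1480, 1392, 779, 694, 666, 437, 171 bp.

1480, 1392, 779, 694, 666, 437, 171 bp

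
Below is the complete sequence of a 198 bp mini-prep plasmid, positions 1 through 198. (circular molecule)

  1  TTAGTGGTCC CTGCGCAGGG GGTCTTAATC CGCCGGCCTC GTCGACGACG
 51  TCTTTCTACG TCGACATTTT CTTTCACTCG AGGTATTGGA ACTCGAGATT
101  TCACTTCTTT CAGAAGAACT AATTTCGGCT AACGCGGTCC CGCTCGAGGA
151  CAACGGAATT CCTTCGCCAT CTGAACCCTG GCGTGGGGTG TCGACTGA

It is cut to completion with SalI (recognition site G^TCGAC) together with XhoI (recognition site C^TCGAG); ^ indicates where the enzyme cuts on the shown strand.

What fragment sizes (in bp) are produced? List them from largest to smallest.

51, 49, 47, 19, 17, 15 bp

SalI sites (GTCGAC) start at positions 41, 60, 190.
SalI cuts after the first base of each site, so after positions 41, 60, 190.
XhoI sites (CTCGAG) start at positions 77, 92, 143.
XhoI cuts after the first base of each site, so after positions 77, 92, 143.
Combined cut positions: 41, 60, 77, 92, 143, 190.
Circular molecule, 6 cuts → 6 fragments:
  42–60 → 19 bp
  61–77 → 17 bp
  78–92 → 15 bp
  93–143 → 51 bp
  144–190 → 47 bp
  191–198 then 1–41 → 8 + 41 = 49 bp
Sorted largest to smallest: 51, 49, 47, 19, 17, 15 bp.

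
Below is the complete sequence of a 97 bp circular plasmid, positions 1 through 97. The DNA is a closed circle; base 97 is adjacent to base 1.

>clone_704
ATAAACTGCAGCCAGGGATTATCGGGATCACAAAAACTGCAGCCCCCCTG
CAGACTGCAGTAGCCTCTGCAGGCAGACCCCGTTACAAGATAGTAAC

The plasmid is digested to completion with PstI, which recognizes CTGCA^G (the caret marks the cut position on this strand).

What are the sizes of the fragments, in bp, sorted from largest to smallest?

PstI sites (CTGCAG) start at positions 6, 37, 48, 55, 67.
PstI cuts after base 5 of each site (before the last base), so after positions 10, 41, 52, 59, 71.
Circular molecule, 5 cuts → 5 fragments:
  11–41 → 31 bp
  42–52 → 11 bp
  53–59 → 7 bp
  60–71 → 12 bp
  72–97 then 1–10 → 26 + 10 = 36 bp
Sorted largest to smallest: 36, 31, 12, 11, 7 bp.

36, 31, 12, 11, 7 bp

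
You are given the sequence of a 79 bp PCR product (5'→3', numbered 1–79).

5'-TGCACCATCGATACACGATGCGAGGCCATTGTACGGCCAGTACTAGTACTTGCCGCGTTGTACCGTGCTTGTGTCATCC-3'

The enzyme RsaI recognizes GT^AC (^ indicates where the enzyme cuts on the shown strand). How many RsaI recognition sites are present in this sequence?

GTAC occurs starting at positions 31, 40, 46, 60.
RsaI cuts at 4 sites.

4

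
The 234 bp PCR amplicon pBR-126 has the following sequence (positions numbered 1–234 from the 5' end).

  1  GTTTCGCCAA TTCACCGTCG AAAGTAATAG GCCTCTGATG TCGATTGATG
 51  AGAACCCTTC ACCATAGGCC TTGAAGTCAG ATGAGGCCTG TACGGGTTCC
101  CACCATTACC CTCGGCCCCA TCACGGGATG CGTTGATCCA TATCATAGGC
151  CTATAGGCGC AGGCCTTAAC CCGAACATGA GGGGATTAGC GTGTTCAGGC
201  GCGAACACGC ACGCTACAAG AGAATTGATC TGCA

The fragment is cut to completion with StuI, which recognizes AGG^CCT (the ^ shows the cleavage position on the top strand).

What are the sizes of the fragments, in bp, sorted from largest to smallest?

StuI sites (AGGCCT) start at positions 29, 66, 84, 147, 161.
StuI cuts after base 3 of each site, so after positions 31, 68, 86, 149, 163.
Linear molecule, 5 cuts → 6 fragments:
  1–31 → 31 bp
  32–68 → 37 bp
  69–86 → 18 bp
  87–149 → 63 bp
  150–163 → 14 bp
  164–234 → 71 bp
Sorted largest to smallest: 71, 63, 37, 31, 18, 14 bp.

71, 63, 37, 31, 18, 14 bp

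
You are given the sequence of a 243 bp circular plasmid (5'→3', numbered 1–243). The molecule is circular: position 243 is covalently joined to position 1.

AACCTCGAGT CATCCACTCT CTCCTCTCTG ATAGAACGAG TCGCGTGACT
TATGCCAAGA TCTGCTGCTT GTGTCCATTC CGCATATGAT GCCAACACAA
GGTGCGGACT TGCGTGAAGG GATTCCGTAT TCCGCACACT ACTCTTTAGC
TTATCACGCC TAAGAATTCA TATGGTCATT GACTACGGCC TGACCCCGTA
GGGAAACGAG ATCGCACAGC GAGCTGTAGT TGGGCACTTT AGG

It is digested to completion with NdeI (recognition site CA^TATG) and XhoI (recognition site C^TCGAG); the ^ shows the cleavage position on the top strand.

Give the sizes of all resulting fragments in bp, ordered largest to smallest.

NdeI sites (CATATG) start at positions 83, 169.
NdeI cuts after base 2 of each site, so after positions 84, 170.
The XhoI site (CTCGAG) starts at position 4.
XhoI cuts after the first base of each site, so after position 4.
Combined cut positions: 4, 84, 170.
Circular molecule, 3 cuts → 3 fragments:
  5–84 → 80 bp
  85–170 → 86 bp
  171–243 then 1–4 → 73 + 4 = 77 bp
Sorted largest to smallest: 86, 80, 77 bp.

86, 80, 77 bp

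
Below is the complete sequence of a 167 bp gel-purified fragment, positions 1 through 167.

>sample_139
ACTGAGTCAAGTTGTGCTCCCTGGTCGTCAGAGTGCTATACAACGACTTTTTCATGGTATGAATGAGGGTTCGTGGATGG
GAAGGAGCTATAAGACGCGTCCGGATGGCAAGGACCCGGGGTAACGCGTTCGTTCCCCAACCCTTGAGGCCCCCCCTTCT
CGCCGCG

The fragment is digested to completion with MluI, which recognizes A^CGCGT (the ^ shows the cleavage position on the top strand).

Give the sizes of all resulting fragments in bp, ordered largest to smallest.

95, 43, 29 bp

MluI sites (ACGCGT) start at positions 95, 124.
MluI cuts after the first base of each site, so after positions 95, 124.
Linear molecule, 2 cuts → 3 fragments:
  1–95 → 95 bp
  96–124 → 29 bp
  125–167 → 43 bp
Sorted largest to smallest: 95, 43, 29 bp.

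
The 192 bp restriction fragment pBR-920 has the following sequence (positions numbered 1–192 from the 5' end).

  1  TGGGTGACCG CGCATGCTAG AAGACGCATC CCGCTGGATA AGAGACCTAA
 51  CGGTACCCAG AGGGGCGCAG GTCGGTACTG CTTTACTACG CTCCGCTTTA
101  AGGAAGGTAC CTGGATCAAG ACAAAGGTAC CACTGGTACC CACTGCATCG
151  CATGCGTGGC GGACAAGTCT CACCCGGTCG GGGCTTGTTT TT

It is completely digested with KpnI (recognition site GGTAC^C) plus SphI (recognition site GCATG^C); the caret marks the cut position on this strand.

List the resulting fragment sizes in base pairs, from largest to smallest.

KpnI sites (GGTACC) start at positions 52, 106, 126, 135.
KpnI cuts after base 5 of each site (before the last base), so after positions 56, 110, 130, 139.
SphI sites (GCATGC) start at positions 12, 150.
SphI cuts after base 5 of each site (before the last base), so after positions 16, 154.
Combined cut positions: 16, 56, 110, 130, 139, 154.
Linear molecule, 6 cuts → 7 fragments:
  1–16 → 16 bp
  17–56 → 40 bp
  57–110 → 54 bp
  111–130 → 20 bp
  131–139 → 9 bp
  140–154 → 15 bp
  155–192 → 38 bp
Sorted largest to smallest: 54, 40, 38, 20, 16, 15, 9 bp.

54, 40, 38, 20, 16, 15, 9 bp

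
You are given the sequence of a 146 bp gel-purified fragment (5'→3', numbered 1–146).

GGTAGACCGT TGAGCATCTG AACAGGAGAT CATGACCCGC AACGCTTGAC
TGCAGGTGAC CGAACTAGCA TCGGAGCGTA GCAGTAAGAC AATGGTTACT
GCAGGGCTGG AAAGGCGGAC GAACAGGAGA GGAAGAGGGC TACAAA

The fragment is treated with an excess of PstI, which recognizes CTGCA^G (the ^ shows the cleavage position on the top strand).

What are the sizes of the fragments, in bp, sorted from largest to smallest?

PstI sites (CTGCAG) start at positions 50, 99.
PstI cuts after base 5 of each site (before the last base), so after positions 54, 103.
Linear molecule, 2 cuts → 3 fragments:
  1–54 → 54 bp
  55–103 → 49 bp
  104–146 → 43 bp
Sorted largest to smallest: 54, 49, 43 bp.

54, 49, 43 bp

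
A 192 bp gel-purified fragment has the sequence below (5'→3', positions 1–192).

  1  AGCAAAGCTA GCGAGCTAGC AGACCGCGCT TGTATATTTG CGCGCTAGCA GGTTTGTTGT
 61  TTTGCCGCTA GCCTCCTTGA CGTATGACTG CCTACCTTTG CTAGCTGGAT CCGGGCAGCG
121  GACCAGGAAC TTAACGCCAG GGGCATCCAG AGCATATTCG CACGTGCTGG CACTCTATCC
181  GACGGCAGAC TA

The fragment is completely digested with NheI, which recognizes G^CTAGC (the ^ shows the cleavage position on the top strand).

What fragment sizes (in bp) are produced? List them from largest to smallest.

92, 33, 29, 23, 8, 7 bp

NheI sites (GCTAGC) start at positions 7, 15, 44, 67, 100.
NheI cuts after the first base of each site, so after positions 7, 15, 44, 67, 100.
Linear molecule, 5 cuts → 6 fragments:
  1–7 → 7 bp
  8–15 → 8 bp
  16–44 → 29 bp
  45–67 → 23 bp
  68–100 → 33 bp
  101–192 → 92 bp
Sorted largest to smallest: 92, 33, 29, 23, 8, 7 bp.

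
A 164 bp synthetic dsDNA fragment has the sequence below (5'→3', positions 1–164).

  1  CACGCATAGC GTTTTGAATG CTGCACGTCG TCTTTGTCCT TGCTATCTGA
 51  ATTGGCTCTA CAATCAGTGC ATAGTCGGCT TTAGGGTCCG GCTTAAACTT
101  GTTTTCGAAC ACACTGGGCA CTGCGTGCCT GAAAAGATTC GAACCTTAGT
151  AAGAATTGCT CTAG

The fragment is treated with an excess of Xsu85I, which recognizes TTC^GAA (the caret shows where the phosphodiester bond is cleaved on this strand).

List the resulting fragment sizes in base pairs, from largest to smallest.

Xsu85I sites (TTCGAA) start at positions 104, 138.
Xsu85I cuts after base 3 of each site, so after positions 106, 140.
Linear molecule, 2 cuts → 3 fragments:
  1–106 → 106 bp
  107–140 → 34 bp
  141–164 → 24 bp
Sorted largest to smallest: 106, 34, 24 bp.

106, 34, 24 bp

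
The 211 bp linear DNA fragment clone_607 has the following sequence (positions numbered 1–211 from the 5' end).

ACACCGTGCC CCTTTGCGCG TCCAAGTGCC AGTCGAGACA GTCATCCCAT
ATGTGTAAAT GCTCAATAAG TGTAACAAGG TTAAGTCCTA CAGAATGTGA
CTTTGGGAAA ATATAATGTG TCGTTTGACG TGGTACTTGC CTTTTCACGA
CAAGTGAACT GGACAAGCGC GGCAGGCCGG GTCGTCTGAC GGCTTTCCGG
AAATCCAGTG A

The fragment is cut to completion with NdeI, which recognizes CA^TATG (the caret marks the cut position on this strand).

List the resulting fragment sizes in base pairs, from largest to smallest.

The NdeI site (CATATG) starts at position 48.
NdeI cuts after base 2 of each site, so after position 49.
Linear molecule, 1 cut → 2 fragments:
  1–49 → 49 bp
  50–211 → 162 bp
Sorted largest to smallest: 162, 49 bp.

162, 49 bp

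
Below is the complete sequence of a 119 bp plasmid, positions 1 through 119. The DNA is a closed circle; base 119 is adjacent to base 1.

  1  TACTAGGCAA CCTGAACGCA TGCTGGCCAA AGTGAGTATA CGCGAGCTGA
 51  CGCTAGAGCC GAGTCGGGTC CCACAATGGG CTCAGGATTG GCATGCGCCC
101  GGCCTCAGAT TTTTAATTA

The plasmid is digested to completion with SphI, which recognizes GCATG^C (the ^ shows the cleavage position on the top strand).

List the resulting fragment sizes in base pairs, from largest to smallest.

SphI sites (GCATGC) start at positions 18, 91.
SphI cuts after base 5 of each site (before the last base), so after positions 22, 95.
Circular molecule, 2 cuts → 2 fragments:
  23–95 → 73 bp
  96–119 then 1–22 → 24 + 22 = 46 bp
Sorted largest to smallest: 73, 46 bp.

73, 46 bp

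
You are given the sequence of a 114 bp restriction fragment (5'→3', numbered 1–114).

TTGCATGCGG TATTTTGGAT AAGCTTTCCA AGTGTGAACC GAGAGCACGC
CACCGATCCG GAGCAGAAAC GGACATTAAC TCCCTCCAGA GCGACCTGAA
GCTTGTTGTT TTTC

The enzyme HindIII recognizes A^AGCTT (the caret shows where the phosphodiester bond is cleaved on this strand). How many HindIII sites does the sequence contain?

AAGCTT occurs starting at positions 21, 99.
HindIII cuts at 2 sites.

2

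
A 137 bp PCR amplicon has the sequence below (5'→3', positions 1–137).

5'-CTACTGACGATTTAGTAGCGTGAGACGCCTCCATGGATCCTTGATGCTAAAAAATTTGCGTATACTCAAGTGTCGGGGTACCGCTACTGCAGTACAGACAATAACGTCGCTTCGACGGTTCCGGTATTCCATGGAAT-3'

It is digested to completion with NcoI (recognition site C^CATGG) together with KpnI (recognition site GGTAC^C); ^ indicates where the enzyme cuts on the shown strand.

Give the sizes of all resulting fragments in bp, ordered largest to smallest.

NcoI sites (CCATGG) start at positions 31, 129.
NcoI cuts after the first base of each site, so after positions 31, 129.
The KpnI site (GGTACC) starts at position 77.
KpnI cuts after base 5 of each site (before the last base), so after position 81.
Combined cut positions: 31, 81, 129.
Linear molecule, 3 cuts → 4 fragments:
  1–31 → 31 bp
  32–81 → 50 bp
  82–129 → 48 bp
  130–137 → 8 bp
Sorted largest to smallest: 50, 48, 31, 8 bp.

50, 48, 31, 8 bp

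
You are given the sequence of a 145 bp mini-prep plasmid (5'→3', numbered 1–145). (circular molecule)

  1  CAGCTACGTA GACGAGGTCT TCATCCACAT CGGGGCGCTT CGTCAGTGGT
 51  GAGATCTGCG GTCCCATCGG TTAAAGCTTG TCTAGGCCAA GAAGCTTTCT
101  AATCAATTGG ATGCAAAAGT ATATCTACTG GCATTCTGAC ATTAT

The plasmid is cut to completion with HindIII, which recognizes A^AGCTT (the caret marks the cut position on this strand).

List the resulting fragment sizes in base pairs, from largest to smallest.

HindIII sites (AAGCTT) start at positions 74, 92.
HindIII cuts after the first base of each site, so after positions 74, 92.
Circular molecule, 2 cuts → 2 fragments:
  75–92 → 18 bp
  93–145 then 1–74 → 53 + 74 = 127 bp
Sorted largest to smallest: 127, 18 bp.

127, 18 bp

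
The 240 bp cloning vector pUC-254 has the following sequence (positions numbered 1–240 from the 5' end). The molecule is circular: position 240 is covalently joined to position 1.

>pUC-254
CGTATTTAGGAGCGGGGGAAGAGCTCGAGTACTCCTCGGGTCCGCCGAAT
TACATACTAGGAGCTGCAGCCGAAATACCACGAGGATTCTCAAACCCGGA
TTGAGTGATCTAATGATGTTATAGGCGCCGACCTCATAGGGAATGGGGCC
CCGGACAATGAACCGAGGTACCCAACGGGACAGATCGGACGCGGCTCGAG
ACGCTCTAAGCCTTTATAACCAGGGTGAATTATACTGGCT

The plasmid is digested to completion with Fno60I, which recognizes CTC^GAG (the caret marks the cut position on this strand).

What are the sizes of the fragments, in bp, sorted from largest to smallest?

Fno60I sites (CTCGAG) start at positions 24, 195.
Fno60I cuts after base 3 of each site, so after positions 26, 197.
Circular molecule, 2 cuts → 2 fragments:
  27–197 → 171 bp
  198–240 then 1–26 → 43 + 26 = 69 bp
Sorted largest to smallest: 171, 69 bp.

171, 69 bp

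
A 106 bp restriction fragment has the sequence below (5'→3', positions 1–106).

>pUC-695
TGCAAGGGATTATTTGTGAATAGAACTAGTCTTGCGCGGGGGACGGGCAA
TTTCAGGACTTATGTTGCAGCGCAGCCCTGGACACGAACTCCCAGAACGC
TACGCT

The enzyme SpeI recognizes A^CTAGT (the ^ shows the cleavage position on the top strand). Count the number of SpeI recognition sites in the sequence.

ACTAGT occurs starting at position 25.
SpeI cuts at 1 site.

1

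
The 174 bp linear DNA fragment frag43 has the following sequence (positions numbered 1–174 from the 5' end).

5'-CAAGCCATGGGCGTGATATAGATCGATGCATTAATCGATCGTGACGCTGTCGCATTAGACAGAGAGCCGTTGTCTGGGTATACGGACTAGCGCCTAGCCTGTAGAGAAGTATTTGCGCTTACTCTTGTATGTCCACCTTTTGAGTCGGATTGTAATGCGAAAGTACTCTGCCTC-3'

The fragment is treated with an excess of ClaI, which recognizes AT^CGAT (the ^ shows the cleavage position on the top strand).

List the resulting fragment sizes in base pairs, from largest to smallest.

139, 23, 12 bp

ClaI sites (ATCGAT) start at positions 22, 34.
ClaI cuts after base 2 of each site, so after positions 23, 35.
Linear molecule, 2 cuts → 3 fragments:
  1–23 → 23 bp
  24–35 → 12 bp
  36–174 → 139 bp
Sorted largest to smallest: 139, 23, 12 bp.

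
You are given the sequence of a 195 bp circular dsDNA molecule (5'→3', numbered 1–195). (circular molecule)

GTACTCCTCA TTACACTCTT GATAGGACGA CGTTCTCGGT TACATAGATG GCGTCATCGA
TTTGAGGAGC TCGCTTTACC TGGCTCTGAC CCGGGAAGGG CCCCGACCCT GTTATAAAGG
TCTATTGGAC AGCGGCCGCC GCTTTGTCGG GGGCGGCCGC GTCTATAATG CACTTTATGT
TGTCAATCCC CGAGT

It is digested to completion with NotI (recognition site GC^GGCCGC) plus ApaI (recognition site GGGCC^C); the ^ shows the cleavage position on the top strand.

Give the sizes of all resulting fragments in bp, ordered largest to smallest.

143, 31, 21 bp

NotI sites (GCGGCCGC) start at positions 132, 153.
NotI cuts after base 2 of each site, so after positions 133, 154.
The ApaI site (GGGCCC) starts at position 98.
ApaI cuts after base 5 of each site (before the last base), so after position 102.
Combined cut positions: 102, 133, 154.
Circular molecule, 3 cuts → 3 fragments:
  103–133 → 31 bp
  134–154 → 21 bp
  155–195 then 1–102 → 41 + 102 = 143 bp
Sorted largest to smallest: 143, 31, 21 bp.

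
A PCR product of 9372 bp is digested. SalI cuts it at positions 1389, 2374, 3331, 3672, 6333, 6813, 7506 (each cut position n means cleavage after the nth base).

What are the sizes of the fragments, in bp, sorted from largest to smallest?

Linear molecule, 7 cuts → 8 fragments:
  1389 − 0 = 1389 bp
  2374 − 1389 = 985 bp
  3331 − 2374 = 957 bp
  3672 − 3331 = 341 bp
  6333 − 3672 = 2661 bp
  6813 − 6333 = 480 bp
  7506 − 6813 = 693 bp
  9372 − 7506 = 1866 bp
Sorted largest to smallest: 2661, 1866, 1389, 985, 957, 693, 480, 341 bp.

2661, 1866, 1389, 985, 957, 693, 480, 341 bp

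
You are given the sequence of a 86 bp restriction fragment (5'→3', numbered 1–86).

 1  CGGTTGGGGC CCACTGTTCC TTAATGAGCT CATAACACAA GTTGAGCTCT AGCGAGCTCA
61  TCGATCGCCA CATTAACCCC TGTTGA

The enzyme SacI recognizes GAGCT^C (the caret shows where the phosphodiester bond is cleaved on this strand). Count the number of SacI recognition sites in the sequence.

3

GAGCTC occurs starting at positions 26, 44, 54.
SacI cuts at 3 sites.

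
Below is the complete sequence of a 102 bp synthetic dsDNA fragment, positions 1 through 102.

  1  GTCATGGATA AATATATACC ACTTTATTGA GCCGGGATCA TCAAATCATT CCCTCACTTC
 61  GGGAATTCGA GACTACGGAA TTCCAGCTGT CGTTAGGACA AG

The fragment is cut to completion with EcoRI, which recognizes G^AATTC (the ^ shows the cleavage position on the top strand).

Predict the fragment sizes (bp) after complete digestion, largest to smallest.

EcoRI sites (GAATTC) start at positions 63, 78.
EcoRI cuts after the first base of each site, so after positions 63, 78.
Linear molecule, 2 cuts → 3 fragments:
  1–63 → 63 bp
  64–78 → 15 bp
  79–102 → 24 bp
Sorted largest to smallest: 63, 24, 15 bp.

63, 24, 15 bp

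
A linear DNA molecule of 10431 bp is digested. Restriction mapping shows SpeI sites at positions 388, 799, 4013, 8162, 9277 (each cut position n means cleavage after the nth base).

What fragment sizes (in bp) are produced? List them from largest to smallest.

Linear molecule, 5 cuts → 6 fragments:
  388 − 0 = 388 bp
  799 − 388 = 411 bp
  4013 − 799 = 3214 bp
  8162 − 4013 = 4149 bp
  9277 − 8162 = 1115 bp
  10431 − 9277 = 1154 bp
Sorted largest to smallest: 4149, 3214, 1154, 1115, 411, 388 bp.

4149, 3214, 1154, 1115, 411, 388 bp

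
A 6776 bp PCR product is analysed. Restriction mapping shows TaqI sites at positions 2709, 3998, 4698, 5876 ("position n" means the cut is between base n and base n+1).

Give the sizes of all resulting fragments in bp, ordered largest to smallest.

Linear molecule, 4 cuts → 5 fragments:
  2709 − 0 = 2709 bp
  3998 − 2709 = 1289 bp
  4698 − 3998 = 700 bp
  5876 − 4698 = 1178 bp
  6776 − 5876 = 900 bp
Sorted largest to smallest: 2709, 1289, 1178, 900, 700 bp.

2709, 1289, 1178, 900, 700 bp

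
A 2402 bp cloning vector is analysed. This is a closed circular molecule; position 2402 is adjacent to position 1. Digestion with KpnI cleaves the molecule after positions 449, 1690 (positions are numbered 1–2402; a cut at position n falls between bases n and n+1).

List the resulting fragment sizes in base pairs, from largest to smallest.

1241, 1161 bp

Circular molecule, 2 cuts → 2 fragments:
  1690 − 449 = 1241 bp
  wrap: 2402 − 1690 + 449 = 1161 bp
Sorted largest to smallest: 1241, 1161 bp.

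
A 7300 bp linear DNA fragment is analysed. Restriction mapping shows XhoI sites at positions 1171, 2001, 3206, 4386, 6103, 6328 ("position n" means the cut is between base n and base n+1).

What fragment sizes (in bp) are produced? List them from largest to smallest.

Linear molecule, 6 cuts → 7 fragments:
  1171 − 0 = 1171 bp
  2001 − 1171 = 830 bp
  3206 − 2001 = 1205 bp
  4386 − 3206 = 1180 bp
  6103 − 4386 = 1717 bp
  6328 − 6103 = 225 bp
  7300 − 6328 = 972 bp
Sorted largest to smallest: 1717, 1205, 1180, 1171, 972, 830, 225 bp.

1717, 1205, 1180, 1171, 972, 830, 225 bp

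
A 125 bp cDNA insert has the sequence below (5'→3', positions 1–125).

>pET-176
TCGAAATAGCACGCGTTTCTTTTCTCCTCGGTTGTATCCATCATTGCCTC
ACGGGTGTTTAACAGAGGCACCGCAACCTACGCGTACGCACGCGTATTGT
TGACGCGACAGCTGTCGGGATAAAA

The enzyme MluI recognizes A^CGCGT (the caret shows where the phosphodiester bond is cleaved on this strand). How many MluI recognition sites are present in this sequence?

3

ACGCGT occurs starting at positions 11, 80, 90.
MluI cuts at 3 sites.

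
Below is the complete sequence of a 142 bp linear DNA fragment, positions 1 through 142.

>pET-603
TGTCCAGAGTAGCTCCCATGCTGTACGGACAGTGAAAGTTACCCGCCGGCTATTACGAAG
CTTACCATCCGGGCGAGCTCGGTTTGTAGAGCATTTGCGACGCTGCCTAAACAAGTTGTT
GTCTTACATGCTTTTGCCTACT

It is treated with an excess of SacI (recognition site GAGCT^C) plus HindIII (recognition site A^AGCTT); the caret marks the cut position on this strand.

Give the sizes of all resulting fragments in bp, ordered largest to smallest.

63, 58, 21 bp

The SacI site (GAGCTC) starts at position 75.
SacI cuts after base 5 of each site (before the last base), so after position 79.
The HindIII site (AAGCTT) starts at position 58.
HindIII cuts after the first base of each site, so after position 58.
Combined cut positions: 58, 79.
Linear molecule, 2 cuts → 3 fragments:
  1–58 → 58 bp
  59–79 → 21 bp
  80–142 → 63 bp
Sorted largest to smallest: 63, 58, 21 bp.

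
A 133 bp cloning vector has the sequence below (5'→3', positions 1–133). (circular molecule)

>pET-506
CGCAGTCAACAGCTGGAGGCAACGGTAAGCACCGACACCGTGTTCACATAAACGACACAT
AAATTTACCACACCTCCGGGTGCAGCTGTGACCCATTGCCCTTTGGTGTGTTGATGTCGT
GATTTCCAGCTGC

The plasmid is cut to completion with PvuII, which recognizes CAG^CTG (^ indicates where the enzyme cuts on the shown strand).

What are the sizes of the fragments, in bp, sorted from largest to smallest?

73, 44, 16 bp

PvuII sites (CAGCTG) start at positions 10, 83, 127.
PvuII cuts after base 3 of each site, so after positions 12, 85, 129.
Circular molecule, 3 cuts → 3 fragments:
  13–85 → 73 bp
  86–129 → 44 bp
  130–133 then 1–12 → 4 + 12 = 16 bp
Sorted largest to smallest: 73, 44, 16 bp.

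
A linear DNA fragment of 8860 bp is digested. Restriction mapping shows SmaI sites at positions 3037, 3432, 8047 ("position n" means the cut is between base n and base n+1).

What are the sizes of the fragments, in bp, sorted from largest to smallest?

4615, 3037, 813, 395 bp

Linear molecule, 3 cuts → 4 fragments:
  3037 − 0 = 3037 bp
  3432 − 3037 = 395 bp
  8047 − 3432 = 4615 bp
  8860 − 8047 = 813 bp
Sorted largest to smallest: 4615, 3037, 813, 395 bp.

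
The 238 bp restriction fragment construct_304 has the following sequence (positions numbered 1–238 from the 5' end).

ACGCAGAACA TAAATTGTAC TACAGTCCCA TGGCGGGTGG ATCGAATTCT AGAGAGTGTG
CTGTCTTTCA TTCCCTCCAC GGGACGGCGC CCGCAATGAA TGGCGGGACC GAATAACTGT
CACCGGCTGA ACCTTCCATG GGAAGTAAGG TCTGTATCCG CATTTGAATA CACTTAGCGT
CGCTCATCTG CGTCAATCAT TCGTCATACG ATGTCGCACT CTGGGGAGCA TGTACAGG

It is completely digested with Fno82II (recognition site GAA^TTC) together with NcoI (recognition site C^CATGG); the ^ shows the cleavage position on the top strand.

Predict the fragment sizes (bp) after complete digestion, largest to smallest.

102, 90, 28, 18 bp

The Fno82II site (GAATTC) starts at position 44.
Fno82II cuts after base 3 of each site, so after position 46.
NcoI sites (CCATGG) start at positions 28, 136.
NcoI cuts after the first base of each site, so after positions 28, 136.
Combined cut positions: 28, 46, 136.
Linear molecule, 3 cuts → 4 fragments:
  1–28 → 28 bp
  29–46 → 18 bp
  47–136 → 90 bp
  137–238 → 102 bp
Sorted largest to smallest: 102, 90, 28, 18 bp.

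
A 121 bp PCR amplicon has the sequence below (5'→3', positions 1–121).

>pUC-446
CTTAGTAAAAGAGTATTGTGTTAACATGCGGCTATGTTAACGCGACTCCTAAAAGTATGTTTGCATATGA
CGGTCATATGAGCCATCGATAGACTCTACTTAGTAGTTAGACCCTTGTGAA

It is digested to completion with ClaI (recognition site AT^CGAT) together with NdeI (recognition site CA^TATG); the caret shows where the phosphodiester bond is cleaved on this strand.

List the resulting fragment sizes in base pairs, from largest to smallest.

The ClaI site (ATCGAT) starts at position 85.
ClaI cuts after base 2 of each site, so after position 86.
NdeI sites (CATATG) start at positions 64, 75.
NdeI cuts after base 2 of each site, so after positions 65, 76.
Combined cut positions: 65, 76, 86.
Linear molecule, 3 cuts → 4 fragments:
  1–65 → 65 bp
  66–76 → 11 bp
  77–86 → 10 bp
  87–121 → 35 bp
Sorted largest to smallest: 65, 35, 11, 10 bp.

65, 35, 11, 10 bp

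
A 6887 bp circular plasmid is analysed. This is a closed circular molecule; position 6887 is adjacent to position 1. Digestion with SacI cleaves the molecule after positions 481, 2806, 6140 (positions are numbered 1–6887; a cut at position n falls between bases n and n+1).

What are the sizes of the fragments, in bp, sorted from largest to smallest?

Circular molecule, 3 cuts → 3 fragments:
  2806 − 481 = 2325 bp
  6140 − 2806 = 3334 bp
  wrap: 6887 − 6140 + 481 = 1228 bp
Sorted largest to smallest: 3334, 2325, 1228 bp.

3334, 2325, 1228 bp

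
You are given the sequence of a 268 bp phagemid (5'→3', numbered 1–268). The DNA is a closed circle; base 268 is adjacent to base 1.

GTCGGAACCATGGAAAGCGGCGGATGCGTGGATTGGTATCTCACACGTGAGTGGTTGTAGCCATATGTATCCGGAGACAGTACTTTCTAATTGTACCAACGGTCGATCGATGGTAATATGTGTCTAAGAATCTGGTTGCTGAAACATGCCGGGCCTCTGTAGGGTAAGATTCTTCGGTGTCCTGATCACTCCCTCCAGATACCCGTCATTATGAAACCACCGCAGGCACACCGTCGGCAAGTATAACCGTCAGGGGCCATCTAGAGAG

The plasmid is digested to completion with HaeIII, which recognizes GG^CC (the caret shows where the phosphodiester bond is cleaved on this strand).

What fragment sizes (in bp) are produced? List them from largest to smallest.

165, 103 bp

HaeIII sites (GGCC) start at positions 152, 255.
HaeIII cuts after base 2 of each site, so after positions 153, 256.
Circular molecule, 2 cuts → 2 fragments:
  154–256 → 103 bp
  257–268 then 1–153 → 12 + 153 = 165 bp
Sorted largest to smallest: 165, 103 bp.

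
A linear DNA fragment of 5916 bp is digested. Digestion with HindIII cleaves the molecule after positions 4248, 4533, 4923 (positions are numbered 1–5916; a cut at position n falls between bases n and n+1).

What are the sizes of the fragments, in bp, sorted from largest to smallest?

Linear molecule, 3 cuts → 4 fragments:
  4248 − 0 = 4248 bp
  4533 − 4248 = 285 bp
  4923 − 4533 = 390 bp
  5916 − 4923 = 993 bp
Sorted largest to smallest: 4248, 993, 390, 285 bp.

4248, 993, 390, 285 bp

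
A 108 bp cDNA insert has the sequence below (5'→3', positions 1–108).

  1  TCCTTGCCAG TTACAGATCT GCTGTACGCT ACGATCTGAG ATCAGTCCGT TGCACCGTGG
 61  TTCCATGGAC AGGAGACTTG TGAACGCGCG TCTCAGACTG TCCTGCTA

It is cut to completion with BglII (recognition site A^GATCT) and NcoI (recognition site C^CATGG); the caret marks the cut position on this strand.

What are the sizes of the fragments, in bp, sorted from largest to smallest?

The BglII site (AGATCT) starts at position 15.
BglII cuts after the first base of each site, so after position 15.
The NcoI site (CCATGG) starts at position 63.
NcoI cuts after the first base of each site, so after position 63.
Combined cut positions: 15, 63.
Linear molecule, 2 cuts → 3 fragments:
  1–15 → 15 bp
  16–63 → 48 bp
  64–108 → 45 bp
Sorted largest to smallest: 48, 45, 15 bp.

48, 45, 15 bp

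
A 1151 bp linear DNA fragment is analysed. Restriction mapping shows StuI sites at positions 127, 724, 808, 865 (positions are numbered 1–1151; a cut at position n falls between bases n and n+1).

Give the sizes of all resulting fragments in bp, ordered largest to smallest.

597, 286, 127, 84, 57 bp

Linear molecule, 4 cuts → 5 fragments:
  127 − 0 = 127 bp
  724 − 127 = 597 bp
  808 − 724 = 84 bp
  865 − 808 = 57 bp
  1151 − 865 = 286 bp
Sorted largest to smallest: 597, 286, 127, 84, 57 bp.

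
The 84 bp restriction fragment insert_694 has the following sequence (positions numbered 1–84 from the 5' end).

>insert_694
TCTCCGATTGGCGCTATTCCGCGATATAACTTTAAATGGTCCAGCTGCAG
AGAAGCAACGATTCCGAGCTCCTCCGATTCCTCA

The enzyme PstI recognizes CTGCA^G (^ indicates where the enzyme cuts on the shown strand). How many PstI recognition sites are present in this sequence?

CTGCAG occurs starting at position 45.
PstI cuts at 1 site.

1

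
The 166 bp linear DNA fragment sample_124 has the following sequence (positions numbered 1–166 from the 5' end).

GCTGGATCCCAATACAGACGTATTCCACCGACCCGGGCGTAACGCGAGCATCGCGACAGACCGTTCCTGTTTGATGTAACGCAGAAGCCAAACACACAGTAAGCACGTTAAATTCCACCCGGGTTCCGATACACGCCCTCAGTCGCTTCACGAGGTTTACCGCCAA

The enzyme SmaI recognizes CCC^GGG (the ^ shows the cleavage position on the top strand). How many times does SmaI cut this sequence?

CCCGGG occurs starting at positions 32, 118.
SmaI cuts at 2 sites.

2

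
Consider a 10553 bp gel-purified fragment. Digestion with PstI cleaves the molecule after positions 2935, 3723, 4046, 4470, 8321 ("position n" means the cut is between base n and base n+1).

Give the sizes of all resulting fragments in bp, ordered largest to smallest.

Linear molecule, 5 cuts → 6 fragments:
  2935 − 0 = 2935 bp
  3723 − 2935 = 788 bp
  4046 − 3723 = 323 bp
  4470 − 4046 = 424 bp
  8321 − 4470 = 3851 bp
  10553 − 8321 = 2232 bp
Sorted largest to smallest: 3851, 2935, 2232, 788, 424, 323 bp.

3851, 2935, 2232, 788, 424, 323 bp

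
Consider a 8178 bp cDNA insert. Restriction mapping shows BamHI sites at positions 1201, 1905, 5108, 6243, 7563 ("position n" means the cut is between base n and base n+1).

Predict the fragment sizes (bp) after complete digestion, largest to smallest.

3203, 1320, 1201, 1135, 704, 615 bp

Linear molecule, 5 cuts → 6 fragments:
  1201 − 0 = 1201 bp
  1905 − 1201 = 704 bp
  5108 − 1905 = 3203 bp
  6243 − 5108 = 1135 bp
  7563 − 6243 = 1320 bp
  8178 − 7563 = 615 bp
Sorted largest to smallest: 3203, 1320, 1201, 1135, 704, 615 bp.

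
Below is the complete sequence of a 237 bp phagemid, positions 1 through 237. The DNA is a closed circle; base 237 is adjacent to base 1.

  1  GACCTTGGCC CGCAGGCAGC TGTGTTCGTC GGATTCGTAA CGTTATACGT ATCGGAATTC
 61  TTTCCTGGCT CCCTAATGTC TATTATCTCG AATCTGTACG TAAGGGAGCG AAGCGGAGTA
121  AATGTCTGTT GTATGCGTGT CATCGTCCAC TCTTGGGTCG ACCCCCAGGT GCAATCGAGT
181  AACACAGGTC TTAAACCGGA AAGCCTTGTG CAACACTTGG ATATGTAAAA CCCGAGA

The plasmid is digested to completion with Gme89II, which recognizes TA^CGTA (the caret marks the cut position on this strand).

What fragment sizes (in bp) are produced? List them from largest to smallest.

186, 51 bp

Gme89II sites (TACGTA) start at positions 46, 97.
Gme89II cuts after base 2 of each site, so after positions 47, 98.
Circular molecule, 2 cuts → 2 fragments:
  48–98 → 51 bp
  99–237 then 1–47 → 139 + 47 = 186 bp
Sorted largest to smallest: 186, 51 bp.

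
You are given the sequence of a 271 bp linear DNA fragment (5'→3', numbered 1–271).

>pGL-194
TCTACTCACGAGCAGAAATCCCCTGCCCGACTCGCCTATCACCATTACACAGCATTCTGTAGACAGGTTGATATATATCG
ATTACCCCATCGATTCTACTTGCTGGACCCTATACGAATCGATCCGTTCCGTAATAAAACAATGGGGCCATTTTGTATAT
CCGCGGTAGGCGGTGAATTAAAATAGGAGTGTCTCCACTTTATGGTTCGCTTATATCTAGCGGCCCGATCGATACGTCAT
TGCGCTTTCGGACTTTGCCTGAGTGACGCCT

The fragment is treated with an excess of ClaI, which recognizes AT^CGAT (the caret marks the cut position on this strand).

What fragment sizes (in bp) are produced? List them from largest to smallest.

ClaI sites (ATCGAT) start at positions 77, 89, 118, 228.
ClaI cuts after base 2 of each site, so after positions 78, 90, 119, 229.
Linear molecule, 4 cuts → 5 fragments:
  1–78 → 78 bp
  79–90 → 12 bp
  91–119 → 29 bp
  120–229 → 110 bp
  230–271 → 42 bp
Sorted largest to smallest: 110, 78, 42, 29, 12 bp.

110, 78, 42, 29, 12 bp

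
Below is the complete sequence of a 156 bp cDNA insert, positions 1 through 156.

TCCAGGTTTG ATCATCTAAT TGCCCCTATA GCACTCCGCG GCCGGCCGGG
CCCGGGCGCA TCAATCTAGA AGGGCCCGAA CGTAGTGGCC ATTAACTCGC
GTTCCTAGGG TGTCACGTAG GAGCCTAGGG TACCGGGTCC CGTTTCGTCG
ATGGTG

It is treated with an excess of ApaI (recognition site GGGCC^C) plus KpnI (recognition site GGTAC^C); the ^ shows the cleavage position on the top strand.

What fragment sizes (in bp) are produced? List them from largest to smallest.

ApaI sites (GGGCCC) start at positions 48, 72.
ApaI cuts after base 5 of each site (before the last base), so after positions 52, 76.
The KpnI site (GGTACC) starts at position 129.
KpnI cuts after base 5 of each site (before the last base), so after position 133.
Combined cut positions: 52, 76, 133.
Linear molecule, 3 cuts → 4 fragments:
  1–52 → 52 bp
  53–76 → 24 bp
  77–133 → 57 bp
  134–156 → 23 bp
Sorted largest to smallest: 57, 52, 24, 23 bp.

57, 52, 24, 23 bp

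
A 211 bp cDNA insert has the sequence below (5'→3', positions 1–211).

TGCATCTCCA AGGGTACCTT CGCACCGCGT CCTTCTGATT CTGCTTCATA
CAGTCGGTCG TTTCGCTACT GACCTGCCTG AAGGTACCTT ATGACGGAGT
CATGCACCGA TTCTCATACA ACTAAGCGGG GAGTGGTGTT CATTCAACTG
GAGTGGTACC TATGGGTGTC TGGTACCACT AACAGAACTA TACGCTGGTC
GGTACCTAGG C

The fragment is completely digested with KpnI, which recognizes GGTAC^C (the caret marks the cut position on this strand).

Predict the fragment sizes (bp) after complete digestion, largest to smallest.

KpnI sites (GGTACC) start at positions 13, 83, 155, 172, 201.
KpnI cuts after base 5 of each site (before the last base), so after positions 17, 87, 159, 176, 205.
Linear molecule, 5 cuts → 6 fragments:
  1–17 → 17 bp
  18–87 → 70 bp
  88–159 → 72 bp
  160–176 → 17 bp
  177–205 → 29 bp
  206–211 → 6 bp
Sorted largest to smallest: 72, 70, 29, 17, 17, 6 bp.

72, 70, 29, 17, 17, 6 bp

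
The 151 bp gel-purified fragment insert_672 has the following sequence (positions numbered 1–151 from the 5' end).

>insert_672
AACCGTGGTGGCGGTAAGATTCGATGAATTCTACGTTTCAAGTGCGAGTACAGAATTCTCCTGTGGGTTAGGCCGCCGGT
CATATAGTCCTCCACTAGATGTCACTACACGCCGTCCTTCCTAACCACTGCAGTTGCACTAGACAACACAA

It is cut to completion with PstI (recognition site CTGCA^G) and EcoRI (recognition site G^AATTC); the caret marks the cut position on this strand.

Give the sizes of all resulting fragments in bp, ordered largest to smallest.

79, 27, 26, 19 bp

The PstI site (CTGCAG) starts at position 128.
PstI cuts after base 5 of each site (before the last base), so after position 132.
EcoRI sites (GAATTC) start at positions 26, 53.
EcoRI cuts after the first base of each site, so after positions 26, 53.
Combined cut positions: 26, 53, 132.
Linear molecule, 3 cuts → 4 fragments:
  1–26 → 26 bp
  27–53 → 27 bp
  54–132 → 79 bp
  133–151 → 19 bp
Sorted largest to smallest: 79, 27, 26, 19 bp.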